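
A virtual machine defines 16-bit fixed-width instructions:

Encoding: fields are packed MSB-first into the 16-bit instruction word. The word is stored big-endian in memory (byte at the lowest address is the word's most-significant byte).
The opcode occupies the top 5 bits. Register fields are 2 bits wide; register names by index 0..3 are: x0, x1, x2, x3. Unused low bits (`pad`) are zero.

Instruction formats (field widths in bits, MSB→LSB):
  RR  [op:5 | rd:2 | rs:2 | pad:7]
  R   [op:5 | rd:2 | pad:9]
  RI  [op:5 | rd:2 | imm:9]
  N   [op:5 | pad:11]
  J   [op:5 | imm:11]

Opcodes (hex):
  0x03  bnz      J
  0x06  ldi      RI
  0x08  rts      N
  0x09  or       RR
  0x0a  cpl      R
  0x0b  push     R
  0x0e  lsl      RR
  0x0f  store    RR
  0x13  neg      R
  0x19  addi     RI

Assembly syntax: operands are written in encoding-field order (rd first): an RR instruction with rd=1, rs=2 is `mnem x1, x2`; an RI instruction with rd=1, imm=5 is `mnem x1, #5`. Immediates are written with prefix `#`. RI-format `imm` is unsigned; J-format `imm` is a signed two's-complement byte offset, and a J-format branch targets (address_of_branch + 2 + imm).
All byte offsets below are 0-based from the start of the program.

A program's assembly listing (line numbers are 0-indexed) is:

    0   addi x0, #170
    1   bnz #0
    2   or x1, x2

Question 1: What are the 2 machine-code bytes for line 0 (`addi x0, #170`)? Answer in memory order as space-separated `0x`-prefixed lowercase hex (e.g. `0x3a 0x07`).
0xc8 0xaa

L0: addi op=0x19:5|rd=0:2|imm=170:9 ⇒ 0xc8aa ⇒ big c8 aa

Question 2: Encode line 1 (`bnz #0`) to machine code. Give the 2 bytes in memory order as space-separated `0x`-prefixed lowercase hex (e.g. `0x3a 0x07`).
1. bnz fields op=0x3:5|imm=0:11 → word 1800h → 18 00

0x18 0x00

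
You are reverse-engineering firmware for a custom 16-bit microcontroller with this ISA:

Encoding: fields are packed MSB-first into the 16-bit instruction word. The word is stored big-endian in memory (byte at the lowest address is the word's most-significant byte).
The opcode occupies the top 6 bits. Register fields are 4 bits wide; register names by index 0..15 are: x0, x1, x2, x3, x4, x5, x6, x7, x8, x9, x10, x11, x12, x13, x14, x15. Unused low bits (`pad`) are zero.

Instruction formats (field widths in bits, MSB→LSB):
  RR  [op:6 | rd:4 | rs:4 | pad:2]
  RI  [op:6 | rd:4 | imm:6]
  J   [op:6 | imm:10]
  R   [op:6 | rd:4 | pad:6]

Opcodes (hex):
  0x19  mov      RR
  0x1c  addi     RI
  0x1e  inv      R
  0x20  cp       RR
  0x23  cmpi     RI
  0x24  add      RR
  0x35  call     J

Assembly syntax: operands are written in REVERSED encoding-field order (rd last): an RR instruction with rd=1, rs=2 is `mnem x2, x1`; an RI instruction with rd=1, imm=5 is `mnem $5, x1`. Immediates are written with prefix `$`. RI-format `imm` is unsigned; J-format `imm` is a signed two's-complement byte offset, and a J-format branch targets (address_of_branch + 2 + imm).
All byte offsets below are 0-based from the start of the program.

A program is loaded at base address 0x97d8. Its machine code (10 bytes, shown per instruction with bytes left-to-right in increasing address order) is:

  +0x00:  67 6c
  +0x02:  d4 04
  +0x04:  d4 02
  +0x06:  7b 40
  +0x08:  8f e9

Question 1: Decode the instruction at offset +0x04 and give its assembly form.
@+04  big-endian(d4 02) = 0xd402
  opcode bits[15:10]=0x35: call/J
  imm@[9:0]=0x2 ⇒ $2

call $2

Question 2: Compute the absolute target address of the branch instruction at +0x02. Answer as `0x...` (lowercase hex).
0x97e0

[02] d4 04 → 0xd404
  opcode bits[15:10]=0x35: call/J
  imm@[9:0]=0x4 ⇒ $4
  target = base 0x97d8 + off 0x02 + 2 + imm 4 = 0x97e0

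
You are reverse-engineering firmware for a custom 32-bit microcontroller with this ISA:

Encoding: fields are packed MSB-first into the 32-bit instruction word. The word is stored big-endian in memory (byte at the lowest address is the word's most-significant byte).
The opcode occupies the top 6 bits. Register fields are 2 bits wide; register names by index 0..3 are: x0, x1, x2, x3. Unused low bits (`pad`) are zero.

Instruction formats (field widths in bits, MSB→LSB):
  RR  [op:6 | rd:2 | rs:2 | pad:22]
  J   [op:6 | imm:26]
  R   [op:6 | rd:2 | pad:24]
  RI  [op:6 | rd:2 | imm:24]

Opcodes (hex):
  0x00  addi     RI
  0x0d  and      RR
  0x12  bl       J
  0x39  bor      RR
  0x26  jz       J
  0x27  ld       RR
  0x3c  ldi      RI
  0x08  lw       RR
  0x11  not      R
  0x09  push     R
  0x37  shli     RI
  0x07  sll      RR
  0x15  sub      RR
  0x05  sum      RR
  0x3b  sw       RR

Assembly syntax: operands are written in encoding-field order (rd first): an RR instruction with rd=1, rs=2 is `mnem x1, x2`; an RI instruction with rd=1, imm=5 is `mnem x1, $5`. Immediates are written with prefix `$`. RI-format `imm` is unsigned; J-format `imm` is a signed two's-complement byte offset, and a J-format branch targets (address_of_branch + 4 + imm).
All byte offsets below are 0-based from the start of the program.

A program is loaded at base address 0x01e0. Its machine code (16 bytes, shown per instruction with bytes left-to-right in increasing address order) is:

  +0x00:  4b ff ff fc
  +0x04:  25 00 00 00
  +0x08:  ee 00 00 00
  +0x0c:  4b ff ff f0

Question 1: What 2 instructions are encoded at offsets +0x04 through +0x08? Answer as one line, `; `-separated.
push x1; sw x2, x0

off 0x04: read 25 00 00 00 as big → 0x25000000
  top 6b → 0x9 → push [R]
  [25:24] rd=1 = x1
off 0x08: read ee 00 00 00 as big → 0xee000000
  top 6b → 0x3b → sw [RR]
  [25:24] rd=2 = x2
  [23:22] rs=0 = x0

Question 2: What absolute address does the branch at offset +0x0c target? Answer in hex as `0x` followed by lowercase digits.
[0c] 4b ff ff f0 → 0x4bfffff0
  op=0x4bfffff0>>26=0x12 ⇒ bl (J)
  imm: (w>>0)&0x3ffffff=0x3fffff0 (s26→-16) → $-16
  target = base 0x01e0 + off 0x0c + 4 + imm -16 = 0x01e0

0x01e0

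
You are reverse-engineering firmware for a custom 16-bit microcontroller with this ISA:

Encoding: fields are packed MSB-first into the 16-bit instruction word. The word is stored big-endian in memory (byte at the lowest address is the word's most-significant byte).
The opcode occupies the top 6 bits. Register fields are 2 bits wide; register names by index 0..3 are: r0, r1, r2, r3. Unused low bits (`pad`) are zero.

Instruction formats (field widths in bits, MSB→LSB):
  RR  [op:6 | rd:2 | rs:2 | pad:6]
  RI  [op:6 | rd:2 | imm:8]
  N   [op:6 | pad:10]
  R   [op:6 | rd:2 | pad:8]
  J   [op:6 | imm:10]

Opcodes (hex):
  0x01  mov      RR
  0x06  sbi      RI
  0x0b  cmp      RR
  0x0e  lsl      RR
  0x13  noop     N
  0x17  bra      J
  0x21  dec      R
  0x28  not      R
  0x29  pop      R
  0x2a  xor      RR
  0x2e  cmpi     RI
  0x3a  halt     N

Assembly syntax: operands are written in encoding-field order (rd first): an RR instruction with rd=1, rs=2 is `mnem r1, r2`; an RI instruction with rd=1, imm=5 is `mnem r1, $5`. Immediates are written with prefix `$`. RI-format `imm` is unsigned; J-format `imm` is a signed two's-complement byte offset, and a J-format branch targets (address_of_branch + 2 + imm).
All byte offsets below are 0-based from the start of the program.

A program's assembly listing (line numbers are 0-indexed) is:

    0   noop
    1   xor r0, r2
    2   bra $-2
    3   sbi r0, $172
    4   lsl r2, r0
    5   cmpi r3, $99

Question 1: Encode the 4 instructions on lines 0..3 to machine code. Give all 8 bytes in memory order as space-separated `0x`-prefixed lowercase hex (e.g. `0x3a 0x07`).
line 0 (noop): pack op=0x13:6|pad=0:10 = 0x4c00; big→ 4c 00
line 1 (xor): pack op=0x2a:6|rd=0:2|rs=2:2|pad=0:6 = 0xa880; big→ a8 80
line 2 (bra): pack op=0x17:6|imm=-2:10 = 0x5ffe; big→ 5f fe
line 3 (sbi): pack op=0x6:6|rd=0:2|imm=172:8 = 0x18ac; big→ 18 ac

0x4c 0x00 0xa8 0x80 0x5f 0xfe 0x18 0xac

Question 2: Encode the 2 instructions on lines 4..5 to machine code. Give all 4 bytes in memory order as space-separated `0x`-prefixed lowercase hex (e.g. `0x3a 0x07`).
0x3a 0x00 0xbb 0x63

L4: lsl op=0xe:6|rd=2:2|rs=0:2|pad=0:6 ⇒ 0x3a00 ⇒ big 3a 00
L5: cmpi op=0x2e:6|rd=3:2|imm=99:8 ⇒ 0xbb63 ⇒ big bb 63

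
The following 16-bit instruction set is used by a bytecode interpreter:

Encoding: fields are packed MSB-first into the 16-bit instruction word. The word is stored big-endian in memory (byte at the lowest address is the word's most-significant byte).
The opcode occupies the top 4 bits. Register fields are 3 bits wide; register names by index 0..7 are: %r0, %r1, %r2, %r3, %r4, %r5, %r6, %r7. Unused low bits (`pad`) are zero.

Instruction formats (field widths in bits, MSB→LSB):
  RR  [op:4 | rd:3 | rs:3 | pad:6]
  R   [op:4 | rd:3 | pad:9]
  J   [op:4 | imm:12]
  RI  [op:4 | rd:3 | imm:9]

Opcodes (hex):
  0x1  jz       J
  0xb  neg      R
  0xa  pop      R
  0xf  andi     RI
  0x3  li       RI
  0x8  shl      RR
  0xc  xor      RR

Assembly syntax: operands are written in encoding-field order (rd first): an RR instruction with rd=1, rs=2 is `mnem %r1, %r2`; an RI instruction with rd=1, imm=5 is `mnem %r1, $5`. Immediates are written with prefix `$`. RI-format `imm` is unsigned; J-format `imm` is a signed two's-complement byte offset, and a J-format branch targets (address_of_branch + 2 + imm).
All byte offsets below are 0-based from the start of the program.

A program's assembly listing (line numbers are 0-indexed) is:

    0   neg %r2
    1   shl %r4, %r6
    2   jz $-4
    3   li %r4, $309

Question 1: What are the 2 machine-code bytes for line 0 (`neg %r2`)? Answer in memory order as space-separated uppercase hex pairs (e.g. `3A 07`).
B4 00

line 0 (neg): pack op=0xb:4|rd=2:3|pad=0:9 = 0xb400; big→ b4 00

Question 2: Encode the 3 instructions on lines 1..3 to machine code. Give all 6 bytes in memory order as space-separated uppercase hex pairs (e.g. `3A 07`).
89 80 1F FC 39 35

line 1 (shl): pack op=0x8:4|rd=4:3|rs=6:3|pad=0:6 = 0x8980; big→ 89 80
line 2 (jz): pack op=0x1:4|imm=-4:12 = 0x1ffc; big→ 1f fc
line 3 (li): pack op=0x3:4|rd=4:3|imm=309:9 = 0x3935; big→ 39 35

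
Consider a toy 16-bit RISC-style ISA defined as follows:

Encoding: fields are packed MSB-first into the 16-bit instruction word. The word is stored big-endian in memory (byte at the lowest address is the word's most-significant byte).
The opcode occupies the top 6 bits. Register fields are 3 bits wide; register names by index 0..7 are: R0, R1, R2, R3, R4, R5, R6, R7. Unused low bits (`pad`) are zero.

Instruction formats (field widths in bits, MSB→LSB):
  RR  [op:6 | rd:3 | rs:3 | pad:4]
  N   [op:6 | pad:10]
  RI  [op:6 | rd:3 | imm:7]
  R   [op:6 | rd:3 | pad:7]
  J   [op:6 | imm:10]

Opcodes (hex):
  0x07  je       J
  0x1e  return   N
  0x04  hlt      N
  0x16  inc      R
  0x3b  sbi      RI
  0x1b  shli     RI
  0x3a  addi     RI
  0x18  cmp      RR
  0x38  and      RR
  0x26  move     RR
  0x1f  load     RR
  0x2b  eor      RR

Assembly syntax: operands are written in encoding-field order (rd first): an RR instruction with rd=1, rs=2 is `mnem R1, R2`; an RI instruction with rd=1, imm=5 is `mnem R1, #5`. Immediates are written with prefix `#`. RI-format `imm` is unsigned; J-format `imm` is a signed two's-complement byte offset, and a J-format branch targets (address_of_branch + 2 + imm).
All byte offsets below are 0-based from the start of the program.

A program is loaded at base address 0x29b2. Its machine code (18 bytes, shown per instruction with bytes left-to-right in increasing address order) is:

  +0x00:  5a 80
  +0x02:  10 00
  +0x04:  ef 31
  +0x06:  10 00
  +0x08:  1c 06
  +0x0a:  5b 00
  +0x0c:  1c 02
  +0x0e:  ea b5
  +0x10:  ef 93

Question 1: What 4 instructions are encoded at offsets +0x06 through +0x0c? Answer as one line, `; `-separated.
+0x06: 10 00 ⇒ word 0x1000 (big)
  op=0x1000>>10=0x4 ⇒ hlt (N)
+0x08: 1c 06 ⇒ word 0x1c06 (big)
  op=0x1c06>>10=0x7 ⇒ je (J)
  imm: (w>>0)&0x3ff=0x6 → #6
+0x0a: 5b 00 ⇒ word 0x5b00 (big)
  op=0x5b00>>10=0x16 ⇒ inc (R)
  rd: (w>>7)&0x7=0x6 → R6
+0x0c: 1c 02 ⇒ word 0x1c02 (big)
  op=0x1c02>>10=0x7 ⇒ je (J)
  imm: (w>>0)&0x3ff=0x2 → #2

hlt; je #6; inc R6; je #2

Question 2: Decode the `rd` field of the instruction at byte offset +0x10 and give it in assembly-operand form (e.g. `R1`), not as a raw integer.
R7

+0x10: ef 93 ⇒ word 0xef93 (big)
  top 6b → 0x3b → sbi [RI]
  rd: (w>>7)&0x7=0x7 → R7
  imm: (w>>0)&0x7f=0x13 → #19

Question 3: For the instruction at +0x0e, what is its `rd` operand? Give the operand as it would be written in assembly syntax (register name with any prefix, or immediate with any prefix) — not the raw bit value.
R5

off 0x0e: read ea b5 as big → 0xeab5
  top 6b → 0x3a → addi [RI]
  rd@[9:7]=0x5 ⇒ R5
  imm@[6:0]=0x35 ⇒ #53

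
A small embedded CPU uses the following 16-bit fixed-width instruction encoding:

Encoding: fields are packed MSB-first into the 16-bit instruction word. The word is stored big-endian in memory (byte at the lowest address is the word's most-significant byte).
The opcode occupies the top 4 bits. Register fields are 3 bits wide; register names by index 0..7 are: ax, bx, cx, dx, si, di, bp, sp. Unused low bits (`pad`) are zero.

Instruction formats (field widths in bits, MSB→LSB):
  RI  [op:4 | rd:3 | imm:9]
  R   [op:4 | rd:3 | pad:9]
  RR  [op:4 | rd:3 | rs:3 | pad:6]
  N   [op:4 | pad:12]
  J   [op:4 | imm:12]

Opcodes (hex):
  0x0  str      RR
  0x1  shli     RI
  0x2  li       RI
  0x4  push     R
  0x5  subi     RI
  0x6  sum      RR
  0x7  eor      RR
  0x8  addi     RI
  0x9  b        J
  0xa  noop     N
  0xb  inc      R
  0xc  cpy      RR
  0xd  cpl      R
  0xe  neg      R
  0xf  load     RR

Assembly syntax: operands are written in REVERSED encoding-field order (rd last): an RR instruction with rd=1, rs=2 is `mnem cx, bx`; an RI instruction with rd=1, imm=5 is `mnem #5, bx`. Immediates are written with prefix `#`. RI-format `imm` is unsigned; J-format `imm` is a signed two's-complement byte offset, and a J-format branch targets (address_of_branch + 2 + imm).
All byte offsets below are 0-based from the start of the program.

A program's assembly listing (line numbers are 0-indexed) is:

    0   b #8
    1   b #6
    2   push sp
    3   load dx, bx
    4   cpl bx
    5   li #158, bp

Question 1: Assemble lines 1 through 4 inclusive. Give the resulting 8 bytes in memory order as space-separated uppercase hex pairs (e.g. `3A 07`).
90 06 4E 00 F2 C0 D2 00

line 1 (b): pack op=0x9:4|imm=6:12 = 0x9006; big→ 90 06
line 2 (push): pack op=0x4:4|rd=7:3|pad=0:9 = 0x4e00; big→ 4e 00
line 3 (load): pack op=0xf:4|rd=1:3|rs=3:3|pad=0:6 = 0xf2c0; big→ f2 c0
line 4 (cpl): pack op=0xd:4|rd=1:3|pad=0:9 = 0xd200; big→ d2 00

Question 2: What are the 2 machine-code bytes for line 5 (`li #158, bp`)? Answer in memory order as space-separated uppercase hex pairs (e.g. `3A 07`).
2C 9E

L5: li op=0x2:4|rd=6:3|imm=158:9 ⇒ 0x2c9e ⇒ big 2c 9e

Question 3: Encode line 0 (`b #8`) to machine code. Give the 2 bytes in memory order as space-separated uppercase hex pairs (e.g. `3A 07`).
L0: b op=0x9:4|imm=8:12 ⇒ 0x9008 ⇒ big 90 08

90 08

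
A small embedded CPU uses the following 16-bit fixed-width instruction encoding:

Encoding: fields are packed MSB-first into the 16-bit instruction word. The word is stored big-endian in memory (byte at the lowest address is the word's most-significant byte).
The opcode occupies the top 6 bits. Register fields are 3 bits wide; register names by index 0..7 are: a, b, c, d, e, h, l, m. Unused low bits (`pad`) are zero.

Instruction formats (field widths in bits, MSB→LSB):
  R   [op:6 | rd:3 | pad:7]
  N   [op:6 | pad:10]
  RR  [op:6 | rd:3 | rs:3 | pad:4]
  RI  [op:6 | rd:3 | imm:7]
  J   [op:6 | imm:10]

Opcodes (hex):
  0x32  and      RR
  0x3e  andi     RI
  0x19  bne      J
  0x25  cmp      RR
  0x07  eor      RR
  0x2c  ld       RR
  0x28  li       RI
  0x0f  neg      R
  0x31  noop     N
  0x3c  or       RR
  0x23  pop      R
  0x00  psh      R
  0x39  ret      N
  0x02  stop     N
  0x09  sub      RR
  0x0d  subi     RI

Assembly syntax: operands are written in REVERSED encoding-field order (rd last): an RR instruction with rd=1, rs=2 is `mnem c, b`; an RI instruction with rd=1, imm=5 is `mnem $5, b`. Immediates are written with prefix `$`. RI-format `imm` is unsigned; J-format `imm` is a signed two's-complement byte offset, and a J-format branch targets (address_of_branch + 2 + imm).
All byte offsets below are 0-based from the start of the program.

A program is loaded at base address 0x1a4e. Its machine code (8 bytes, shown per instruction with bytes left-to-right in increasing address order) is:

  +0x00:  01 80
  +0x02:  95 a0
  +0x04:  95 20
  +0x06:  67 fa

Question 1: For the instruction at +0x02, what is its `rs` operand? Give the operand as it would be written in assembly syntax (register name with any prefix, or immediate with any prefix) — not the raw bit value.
c

off 0x02: read 95 a0 as big → 0x95a0
  top 6b → 0x25 → cmp [RR]
  rd: (w>>7)&0x7=0x3 → d
  rs: (w>>4)&0x7=0x2 → c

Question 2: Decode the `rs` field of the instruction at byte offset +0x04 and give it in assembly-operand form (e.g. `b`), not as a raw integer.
c

@+04  big-endian(95 20) = 0x9520
  top 6b → 0x25 → cmp [RR]
  rd@[9:7]=0x2 ⇒ c
  rs@[6:4]=0x2 ⇒ c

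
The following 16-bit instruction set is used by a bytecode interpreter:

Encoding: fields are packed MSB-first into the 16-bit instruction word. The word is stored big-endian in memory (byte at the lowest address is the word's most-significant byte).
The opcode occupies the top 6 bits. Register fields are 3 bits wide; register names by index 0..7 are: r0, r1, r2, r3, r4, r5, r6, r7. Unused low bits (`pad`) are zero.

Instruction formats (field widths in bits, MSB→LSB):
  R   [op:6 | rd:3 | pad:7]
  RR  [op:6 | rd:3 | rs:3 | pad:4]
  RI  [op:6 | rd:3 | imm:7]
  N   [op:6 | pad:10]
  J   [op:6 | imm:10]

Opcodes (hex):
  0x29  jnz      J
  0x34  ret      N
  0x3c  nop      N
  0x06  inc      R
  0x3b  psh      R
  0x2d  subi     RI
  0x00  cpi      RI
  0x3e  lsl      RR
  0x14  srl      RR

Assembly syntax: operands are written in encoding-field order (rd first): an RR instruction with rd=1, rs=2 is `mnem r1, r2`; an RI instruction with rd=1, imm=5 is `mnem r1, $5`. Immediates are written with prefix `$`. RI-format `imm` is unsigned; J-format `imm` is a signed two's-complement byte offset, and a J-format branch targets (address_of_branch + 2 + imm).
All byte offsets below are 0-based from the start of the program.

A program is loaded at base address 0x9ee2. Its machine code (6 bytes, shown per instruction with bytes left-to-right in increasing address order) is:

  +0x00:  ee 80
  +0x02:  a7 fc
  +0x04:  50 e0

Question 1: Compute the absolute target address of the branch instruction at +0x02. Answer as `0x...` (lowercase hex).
off 0x02: read a7 fc as big → 0xa7fc
  opcode bits[15:10]=0x29: jnz/J
  imm: (w>>0)&0x3ff=0x3fc (s10→-4) → $-4
  target = base 0x9ee2 + off 0x02 + 2 + imm -4 = 0x9ee2

0x9ee2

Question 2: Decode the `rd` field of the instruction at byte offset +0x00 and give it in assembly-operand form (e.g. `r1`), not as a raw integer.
@+00  big-endian(ee 80) = 0xee80
  top 6b → 0x3b → psh [R]
  [9:7] rd=5 = r5

r5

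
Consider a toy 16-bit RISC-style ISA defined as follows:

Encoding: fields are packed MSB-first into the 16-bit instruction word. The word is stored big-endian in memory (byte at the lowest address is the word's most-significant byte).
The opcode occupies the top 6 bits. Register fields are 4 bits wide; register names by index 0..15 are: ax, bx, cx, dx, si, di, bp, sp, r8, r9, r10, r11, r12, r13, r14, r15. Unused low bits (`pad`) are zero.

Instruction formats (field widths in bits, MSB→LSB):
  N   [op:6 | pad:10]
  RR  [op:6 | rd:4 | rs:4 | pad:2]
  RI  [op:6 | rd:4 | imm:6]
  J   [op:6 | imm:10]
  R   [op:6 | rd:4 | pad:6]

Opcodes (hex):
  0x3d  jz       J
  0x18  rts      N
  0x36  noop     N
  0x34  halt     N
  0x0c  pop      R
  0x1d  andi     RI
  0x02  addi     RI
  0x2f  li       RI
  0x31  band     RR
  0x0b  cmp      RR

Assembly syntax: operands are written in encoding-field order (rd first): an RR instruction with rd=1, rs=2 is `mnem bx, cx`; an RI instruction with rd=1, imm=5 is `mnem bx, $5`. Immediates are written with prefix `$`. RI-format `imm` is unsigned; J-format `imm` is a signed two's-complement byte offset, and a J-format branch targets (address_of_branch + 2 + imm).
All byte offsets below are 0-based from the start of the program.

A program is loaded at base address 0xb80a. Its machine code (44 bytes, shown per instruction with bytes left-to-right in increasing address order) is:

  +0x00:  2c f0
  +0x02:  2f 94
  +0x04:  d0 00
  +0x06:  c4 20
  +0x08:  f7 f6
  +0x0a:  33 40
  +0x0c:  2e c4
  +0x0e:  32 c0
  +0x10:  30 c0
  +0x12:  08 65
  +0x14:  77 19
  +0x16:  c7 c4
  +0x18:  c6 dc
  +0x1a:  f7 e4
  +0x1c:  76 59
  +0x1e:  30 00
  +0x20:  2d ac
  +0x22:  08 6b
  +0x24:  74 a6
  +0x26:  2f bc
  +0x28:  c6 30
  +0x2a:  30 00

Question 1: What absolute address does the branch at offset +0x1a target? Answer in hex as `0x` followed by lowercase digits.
[1a] f7 e4 → 0xf7e4
  opcode bits[15:10]=0x3d: jz/J
  imm@[9:0]=0x3e4 (s10→-28) ⇒ $-28
  target = base 0xb80a + off 0x1a + 2 + imm -28 = 0xb80a

0xb80a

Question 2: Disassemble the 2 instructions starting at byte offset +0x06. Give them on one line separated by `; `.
+0x06: c4 20 ⇒ word 0xc420 (big)
  op=0xc420>>10=0x31 ⇒ band (RR)
  rd@[9:6]=0x0 ⇒ ax
  rs@[5:2]=0x8 ⇒ r8
+0x08: f7 f6 ⇒ word 0xf7f6 (big)
  op=0xf7f6>>10=0x3d ⇒ jz (J)
  imm@[9:0]=0x3f6 (s10→-10) ⇒ $-10

band ax, r8; jz $-10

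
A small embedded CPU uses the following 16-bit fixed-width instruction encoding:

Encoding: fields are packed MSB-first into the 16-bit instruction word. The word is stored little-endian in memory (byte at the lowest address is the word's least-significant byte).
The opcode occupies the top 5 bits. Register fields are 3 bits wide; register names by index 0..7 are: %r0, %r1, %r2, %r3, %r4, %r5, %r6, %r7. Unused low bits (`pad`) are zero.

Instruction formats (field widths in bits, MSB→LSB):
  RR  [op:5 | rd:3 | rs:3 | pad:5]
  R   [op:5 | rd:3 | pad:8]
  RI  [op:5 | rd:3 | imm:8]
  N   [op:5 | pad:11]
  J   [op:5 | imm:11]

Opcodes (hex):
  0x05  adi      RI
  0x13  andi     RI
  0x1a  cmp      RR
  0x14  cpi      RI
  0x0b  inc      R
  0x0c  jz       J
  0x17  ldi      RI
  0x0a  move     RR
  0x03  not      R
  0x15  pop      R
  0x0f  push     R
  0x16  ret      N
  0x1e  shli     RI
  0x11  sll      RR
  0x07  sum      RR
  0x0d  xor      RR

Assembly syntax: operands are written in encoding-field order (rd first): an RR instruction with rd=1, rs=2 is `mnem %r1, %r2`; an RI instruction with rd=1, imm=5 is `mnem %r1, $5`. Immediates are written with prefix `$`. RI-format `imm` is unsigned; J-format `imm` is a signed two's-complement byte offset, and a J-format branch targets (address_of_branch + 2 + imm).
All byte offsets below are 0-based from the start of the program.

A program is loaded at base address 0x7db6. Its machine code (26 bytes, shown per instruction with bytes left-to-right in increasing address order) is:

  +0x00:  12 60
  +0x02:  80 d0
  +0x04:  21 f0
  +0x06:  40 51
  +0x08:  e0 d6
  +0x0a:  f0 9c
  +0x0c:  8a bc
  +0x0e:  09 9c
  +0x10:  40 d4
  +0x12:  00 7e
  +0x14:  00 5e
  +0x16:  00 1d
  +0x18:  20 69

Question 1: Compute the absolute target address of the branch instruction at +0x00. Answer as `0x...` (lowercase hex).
[00] 12 60 → 0x6012
  opcode bits[15:11]=0xc: jz/J
  imm: (w>>0)&0x7ff=0x12 → $18
  target = base 0x7db6 + off 0x00 + 2 + imm 18 = 0x7dca

0x7dca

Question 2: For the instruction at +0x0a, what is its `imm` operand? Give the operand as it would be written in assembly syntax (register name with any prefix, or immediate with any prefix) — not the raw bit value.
$240

[0a] f0 9c → 0x9cf0
  top 5b → 0x13 → andi [RI]
  rd@[10:8]=0x4 ⇒ %r4
  imm@[7:0]=0xf0 ⇒ $240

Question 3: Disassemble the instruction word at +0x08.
@+08  little-endian(e0 d6) = 0xd6e0
  top 5b → 0x1a → cmp [RR]
  rd@[10:8]=0x6 ⇒ %r6
  rs@[7:5]=0x7 ⇒ %r7

cmp %r6, %r7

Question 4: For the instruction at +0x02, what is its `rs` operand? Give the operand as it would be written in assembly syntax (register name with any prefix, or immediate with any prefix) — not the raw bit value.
+0x02: 80 d0 ⇒ word 0xd080 (little)
  op=0xd080>>11=0x1a ⇒ cmp (RR)
  [10:8] rd=0 = %r0
  [7:5] rs=4 = %r4

%r4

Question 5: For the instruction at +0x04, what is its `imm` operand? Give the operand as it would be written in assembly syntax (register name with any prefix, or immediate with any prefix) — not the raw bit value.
$33

off 0x04: read 21 f0 as little → 0xf021
  top 5b → 0x1e → shli [RI]
  rd@[10:8]=0x0 ⇒ %r0
  imm@[7:0]=0x21 ⇒ $33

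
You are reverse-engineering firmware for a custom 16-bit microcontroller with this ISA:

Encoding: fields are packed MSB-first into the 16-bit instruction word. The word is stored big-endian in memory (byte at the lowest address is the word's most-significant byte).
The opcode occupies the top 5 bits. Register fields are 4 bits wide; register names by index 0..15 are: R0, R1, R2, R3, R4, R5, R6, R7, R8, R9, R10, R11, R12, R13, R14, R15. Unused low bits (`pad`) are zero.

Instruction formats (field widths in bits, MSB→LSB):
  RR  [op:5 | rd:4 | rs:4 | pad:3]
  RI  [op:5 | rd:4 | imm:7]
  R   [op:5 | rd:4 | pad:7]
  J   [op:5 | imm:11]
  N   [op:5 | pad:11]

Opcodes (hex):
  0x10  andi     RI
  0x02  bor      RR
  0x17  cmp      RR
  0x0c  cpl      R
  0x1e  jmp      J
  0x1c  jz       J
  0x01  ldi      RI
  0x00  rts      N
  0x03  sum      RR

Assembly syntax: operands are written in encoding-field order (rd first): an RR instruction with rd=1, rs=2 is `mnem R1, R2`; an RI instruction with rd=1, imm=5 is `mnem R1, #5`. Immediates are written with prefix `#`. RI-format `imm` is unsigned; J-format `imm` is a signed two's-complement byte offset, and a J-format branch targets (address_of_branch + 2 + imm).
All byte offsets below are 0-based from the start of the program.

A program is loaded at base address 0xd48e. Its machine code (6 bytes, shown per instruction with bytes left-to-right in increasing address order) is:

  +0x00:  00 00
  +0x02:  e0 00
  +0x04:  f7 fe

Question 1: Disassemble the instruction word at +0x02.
+0x02: e0 00 ⇒ word 0xe000 (big)
  opcode bits[15:11]=0x1c: jz/J
  [10:0] imm=0 = #0

jz #0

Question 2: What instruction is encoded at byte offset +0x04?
jmp #-2

+0x04: f7 fe ⇒ word 0xf7fe (big)
  opcode bits[15:11]=0x1e: jmp/J
  imm@[10:0]=0x7fe (s11→-2) ⇒ #-2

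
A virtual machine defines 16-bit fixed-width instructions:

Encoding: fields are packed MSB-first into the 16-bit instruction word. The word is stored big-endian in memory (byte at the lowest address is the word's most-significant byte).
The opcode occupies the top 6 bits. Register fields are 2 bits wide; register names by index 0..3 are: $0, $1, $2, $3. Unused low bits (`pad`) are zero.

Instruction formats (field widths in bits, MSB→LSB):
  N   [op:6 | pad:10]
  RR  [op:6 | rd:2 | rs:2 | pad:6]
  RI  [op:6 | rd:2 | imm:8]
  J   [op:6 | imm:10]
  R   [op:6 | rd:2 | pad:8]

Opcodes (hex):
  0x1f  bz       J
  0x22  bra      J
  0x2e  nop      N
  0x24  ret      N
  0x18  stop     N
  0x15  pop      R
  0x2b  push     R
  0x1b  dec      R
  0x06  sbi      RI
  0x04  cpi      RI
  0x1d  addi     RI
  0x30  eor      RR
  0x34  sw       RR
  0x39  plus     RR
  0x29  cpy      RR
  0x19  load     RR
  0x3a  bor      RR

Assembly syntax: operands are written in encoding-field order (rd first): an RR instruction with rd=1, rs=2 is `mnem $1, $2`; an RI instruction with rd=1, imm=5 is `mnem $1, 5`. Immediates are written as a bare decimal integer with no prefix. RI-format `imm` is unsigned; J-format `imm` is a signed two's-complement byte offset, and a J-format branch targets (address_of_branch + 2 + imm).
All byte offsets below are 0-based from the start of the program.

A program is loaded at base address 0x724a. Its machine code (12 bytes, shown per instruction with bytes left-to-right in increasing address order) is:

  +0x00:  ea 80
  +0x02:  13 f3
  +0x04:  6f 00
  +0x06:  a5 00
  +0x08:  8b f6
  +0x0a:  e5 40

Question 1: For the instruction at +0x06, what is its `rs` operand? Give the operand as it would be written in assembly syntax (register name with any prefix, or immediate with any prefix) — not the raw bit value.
$0

[06] a5 00 → 0xa500
  top 6b → 0x29 → cpy [RR]
  [9:8] rd=1 = $1
  [7:6] rs=0 = $0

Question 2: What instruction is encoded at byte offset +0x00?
bor $2, $2

[00] ea 80 → 0xea80
  top 6b → 0x3a → bor [RR]
  rd@[9:8]=0x2 ⇒ $2
  rs@[7:6]=0x2 ⇒ $2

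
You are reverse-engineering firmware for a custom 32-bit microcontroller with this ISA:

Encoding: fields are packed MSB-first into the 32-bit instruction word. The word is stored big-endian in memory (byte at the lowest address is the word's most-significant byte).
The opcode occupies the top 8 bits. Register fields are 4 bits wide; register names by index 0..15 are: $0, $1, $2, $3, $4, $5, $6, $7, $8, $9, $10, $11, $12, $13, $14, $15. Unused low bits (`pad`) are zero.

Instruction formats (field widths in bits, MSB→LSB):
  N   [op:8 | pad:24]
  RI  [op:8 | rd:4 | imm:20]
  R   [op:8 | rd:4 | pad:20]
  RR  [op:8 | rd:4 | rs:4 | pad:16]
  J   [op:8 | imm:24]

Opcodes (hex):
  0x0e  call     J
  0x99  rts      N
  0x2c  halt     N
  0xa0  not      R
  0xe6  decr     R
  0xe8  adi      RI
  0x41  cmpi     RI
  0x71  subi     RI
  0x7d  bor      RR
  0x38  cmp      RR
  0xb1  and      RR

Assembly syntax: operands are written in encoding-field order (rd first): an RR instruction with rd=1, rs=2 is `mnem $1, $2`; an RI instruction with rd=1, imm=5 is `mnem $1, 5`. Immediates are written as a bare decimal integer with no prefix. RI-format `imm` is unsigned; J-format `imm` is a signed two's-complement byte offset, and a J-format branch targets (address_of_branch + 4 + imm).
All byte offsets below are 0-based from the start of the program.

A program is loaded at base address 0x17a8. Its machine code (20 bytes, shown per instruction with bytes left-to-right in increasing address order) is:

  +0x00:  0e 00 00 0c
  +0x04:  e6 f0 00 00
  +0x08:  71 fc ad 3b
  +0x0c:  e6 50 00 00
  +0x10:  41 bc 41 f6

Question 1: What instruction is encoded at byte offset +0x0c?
off 0x0c: read e6 50 00 00 as big → 0xe6500000
  op=0xe6500000>>24=0xe6 ⇒ decr (R)
  [23:20] rd=5 = $5

decr $5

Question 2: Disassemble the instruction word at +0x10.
+0x10: 41 bc 41 f6 ⇒ word 0x41bc41f6 (big)
  op=0x41bc41f6>>24=0x41 ⇒ cmpi (RI)
  [23:20] rd=11 = $11
  [19:0] imm=803318 = 803318

cmpi $11, 803318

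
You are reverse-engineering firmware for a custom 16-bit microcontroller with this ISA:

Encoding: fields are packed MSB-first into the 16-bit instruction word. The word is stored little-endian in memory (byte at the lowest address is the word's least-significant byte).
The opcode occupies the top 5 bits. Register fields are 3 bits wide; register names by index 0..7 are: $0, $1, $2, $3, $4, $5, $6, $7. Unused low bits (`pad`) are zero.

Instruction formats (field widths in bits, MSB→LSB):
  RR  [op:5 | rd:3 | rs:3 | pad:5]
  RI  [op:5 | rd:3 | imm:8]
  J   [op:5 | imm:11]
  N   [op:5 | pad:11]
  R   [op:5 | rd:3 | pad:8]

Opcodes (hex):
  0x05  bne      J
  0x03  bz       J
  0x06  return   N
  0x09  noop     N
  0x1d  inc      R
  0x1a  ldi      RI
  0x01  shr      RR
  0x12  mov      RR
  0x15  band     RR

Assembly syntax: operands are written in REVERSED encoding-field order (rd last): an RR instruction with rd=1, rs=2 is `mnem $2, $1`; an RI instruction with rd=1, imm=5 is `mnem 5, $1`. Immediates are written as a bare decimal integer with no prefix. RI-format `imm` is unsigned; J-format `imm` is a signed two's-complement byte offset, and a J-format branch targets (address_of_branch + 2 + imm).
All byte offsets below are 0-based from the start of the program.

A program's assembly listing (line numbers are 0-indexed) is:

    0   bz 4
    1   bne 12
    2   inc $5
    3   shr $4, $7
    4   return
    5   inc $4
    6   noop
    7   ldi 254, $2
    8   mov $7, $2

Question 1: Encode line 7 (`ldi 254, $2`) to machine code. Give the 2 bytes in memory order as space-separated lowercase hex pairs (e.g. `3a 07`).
line 7 (ldi): pack op=0x1a:5|rd=2:3|imm=254:8 = 0xd2fe; little→ fe d2

fe d2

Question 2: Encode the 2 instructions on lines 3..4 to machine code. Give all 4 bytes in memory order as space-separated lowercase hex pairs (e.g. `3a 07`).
80 0f 00 30

L3: shr op=0x1:5|rd=7:3|rs=4:3|pad=0:5 ⇒ 0x0f80 ⇒ little 80 0f
L4: return op=0x6:5|pad=0:11 ⇒ 0x3000 ⇒ little 00 30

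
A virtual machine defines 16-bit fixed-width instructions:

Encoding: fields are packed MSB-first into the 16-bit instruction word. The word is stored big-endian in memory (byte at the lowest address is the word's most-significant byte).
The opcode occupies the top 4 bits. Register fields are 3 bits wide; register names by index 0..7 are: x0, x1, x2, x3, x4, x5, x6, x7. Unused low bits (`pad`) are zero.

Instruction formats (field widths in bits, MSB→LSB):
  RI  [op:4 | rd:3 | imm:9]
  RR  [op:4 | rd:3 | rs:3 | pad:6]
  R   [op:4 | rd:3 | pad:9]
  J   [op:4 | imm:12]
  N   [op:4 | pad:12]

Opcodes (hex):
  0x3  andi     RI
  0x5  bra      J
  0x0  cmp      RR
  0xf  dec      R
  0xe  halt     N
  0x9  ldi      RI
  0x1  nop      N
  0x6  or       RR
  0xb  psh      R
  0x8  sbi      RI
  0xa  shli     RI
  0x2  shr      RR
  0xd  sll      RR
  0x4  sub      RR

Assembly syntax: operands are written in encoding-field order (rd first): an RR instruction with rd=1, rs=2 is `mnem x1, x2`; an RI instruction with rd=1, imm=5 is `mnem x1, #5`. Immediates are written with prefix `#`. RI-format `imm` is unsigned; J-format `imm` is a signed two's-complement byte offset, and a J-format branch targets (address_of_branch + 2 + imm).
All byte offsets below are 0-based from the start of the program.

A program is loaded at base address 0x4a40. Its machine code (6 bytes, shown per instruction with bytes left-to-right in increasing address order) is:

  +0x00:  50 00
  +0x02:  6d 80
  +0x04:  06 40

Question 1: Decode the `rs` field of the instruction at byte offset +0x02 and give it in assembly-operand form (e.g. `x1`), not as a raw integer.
@+02  big-endian(6d 80) = 0x6d80
  op=0x6d80>>12=0x6 ⇒ or (RR)
  rd@[11:9]=0x6 ⇒ x6
  rs@[8:6]=0x6 ⇒ x6

x6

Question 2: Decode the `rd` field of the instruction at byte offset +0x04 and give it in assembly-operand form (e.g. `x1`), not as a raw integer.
[04] 06 40 → 0x0640
  opcode bits[15:12]=0x0: cmp/RR
  rd: (w>>9)&0x7=0x3 → x3
  rs: (w>>6)&0x7=0x1 → x1

x3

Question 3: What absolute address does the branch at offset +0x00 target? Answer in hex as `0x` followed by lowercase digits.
off 0x00: read 50 00 as big → 0x5000
  top 4b → 0x5 → bra [J]
  [11:0] imm=0 = #0
  target = base 0x4a40 + off 0x00 + 2 + imm 0 = 0x4a42

0x4a42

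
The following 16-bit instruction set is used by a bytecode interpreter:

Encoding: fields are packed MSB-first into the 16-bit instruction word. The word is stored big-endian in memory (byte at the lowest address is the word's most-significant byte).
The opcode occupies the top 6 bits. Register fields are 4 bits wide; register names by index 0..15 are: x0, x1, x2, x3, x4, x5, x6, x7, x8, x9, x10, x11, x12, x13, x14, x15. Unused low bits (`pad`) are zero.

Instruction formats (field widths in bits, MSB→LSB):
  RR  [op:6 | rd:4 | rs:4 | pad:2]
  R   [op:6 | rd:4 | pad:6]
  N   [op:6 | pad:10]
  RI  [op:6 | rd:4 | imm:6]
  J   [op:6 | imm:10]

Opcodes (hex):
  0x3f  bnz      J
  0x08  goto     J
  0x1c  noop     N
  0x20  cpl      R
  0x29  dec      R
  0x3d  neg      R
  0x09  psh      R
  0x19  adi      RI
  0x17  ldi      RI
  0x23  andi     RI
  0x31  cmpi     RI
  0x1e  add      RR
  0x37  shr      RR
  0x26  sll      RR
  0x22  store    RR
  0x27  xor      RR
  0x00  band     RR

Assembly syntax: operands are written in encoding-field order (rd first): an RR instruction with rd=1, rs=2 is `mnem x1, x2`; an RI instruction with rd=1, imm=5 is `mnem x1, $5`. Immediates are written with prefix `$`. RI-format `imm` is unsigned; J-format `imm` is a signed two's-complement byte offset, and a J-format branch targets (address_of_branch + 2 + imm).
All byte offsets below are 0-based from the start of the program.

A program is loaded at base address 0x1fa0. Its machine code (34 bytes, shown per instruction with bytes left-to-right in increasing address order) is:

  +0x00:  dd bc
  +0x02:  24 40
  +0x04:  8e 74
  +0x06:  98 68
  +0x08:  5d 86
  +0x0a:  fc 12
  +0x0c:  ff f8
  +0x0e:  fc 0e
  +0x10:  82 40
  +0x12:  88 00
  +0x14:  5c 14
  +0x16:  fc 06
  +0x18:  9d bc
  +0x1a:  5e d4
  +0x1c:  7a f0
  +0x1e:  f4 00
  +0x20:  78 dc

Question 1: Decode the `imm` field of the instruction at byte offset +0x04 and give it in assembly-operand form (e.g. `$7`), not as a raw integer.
$52

off 0x04: read 8e 74 as big → 0x8e74
  op=0x8e74>>10=0x23 ⇒ andi (RI)
  rd: (w>>6)&0xf=0x9 → x9
  imm: (w>>0)&0x3f=0x34 → $52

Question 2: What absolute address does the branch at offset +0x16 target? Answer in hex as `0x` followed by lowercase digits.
0x1fbe

@+16  big-endian(fc 06) = 0xfc06
  top 6b → 0x3f → bnz [J]
  imm: (w>>0)&0x3ff=0x6 → $6
  target = base 0x1fa0 + off 0x16 + 2 + imm 6 = 0x1fbe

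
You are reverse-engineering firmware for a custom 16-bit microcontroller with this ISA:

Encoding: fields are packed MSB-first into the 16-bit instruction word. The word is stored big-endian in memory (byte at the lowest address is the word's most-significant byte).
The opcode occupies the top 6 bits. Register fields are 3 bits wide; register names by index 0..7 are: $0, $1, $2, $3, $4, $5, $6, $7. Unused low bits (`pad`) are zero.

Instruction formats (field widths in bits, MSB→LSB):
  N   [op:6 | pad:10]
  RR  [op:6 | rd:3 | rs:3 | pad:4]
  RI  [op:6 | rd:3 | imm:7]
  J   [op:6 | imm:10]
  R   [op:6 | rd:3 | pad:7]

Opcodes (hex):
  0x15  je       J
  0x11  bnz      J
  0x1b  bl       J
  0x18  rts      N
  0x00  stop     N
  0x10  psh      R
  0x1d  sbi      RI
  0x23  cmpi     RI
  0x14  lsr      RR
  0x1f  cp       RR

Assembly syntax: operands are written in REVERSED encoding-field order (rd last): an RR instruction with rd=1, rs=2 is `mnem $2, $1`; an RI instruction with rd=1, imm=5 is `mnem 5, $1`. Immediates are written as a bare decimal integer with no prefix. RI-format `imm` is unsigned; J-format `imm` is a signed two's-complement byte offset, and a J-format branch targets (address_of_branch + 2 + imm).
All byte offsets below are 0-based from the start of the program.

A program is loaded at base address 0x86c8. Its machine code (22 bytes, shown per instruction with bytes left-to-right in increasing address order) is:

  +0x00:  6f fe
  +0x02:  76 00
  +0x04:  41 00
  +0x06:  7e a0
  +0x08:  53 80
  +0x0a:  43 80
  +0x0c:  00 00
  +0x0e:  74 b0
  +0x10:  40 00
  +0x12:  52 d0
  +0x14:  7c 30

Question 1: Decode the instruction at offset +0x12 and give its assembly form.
off 0x12: read 52 d0 as big → 0x52d0
  op=0x52d0>>10=0x14 ⇒ lsr (RR)
  rd: (w>>7)&0x7=0x5 → $5
  rs: (w>>4)&0x7=0x5 → $5

lsr $5, $5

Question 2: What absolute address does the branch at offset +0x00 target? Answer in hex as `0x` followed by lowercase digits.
off 0x00: read 6f fe as big → 0x6ffe
  op=0x6ffe>>10=0x1b ⇒ bl (J)
  imm@[9:0]=0x3fe (s10→-2) ⇒ -2
  target = base 0x86c8 + off 0x00 + 2 + imm -2 = 0x86c8

0x86c8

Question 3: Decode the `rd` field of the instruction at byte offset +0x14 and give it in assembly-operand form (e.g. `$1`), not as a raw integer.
$0

off 0x14: read 7c 30 as big → 0x7c30
  top 6b → 0x1f → cp [RR]
  rd: (w>>7)&0x7=0x0 → $0
  rs: (w>>4)&0x7=0x3 → $3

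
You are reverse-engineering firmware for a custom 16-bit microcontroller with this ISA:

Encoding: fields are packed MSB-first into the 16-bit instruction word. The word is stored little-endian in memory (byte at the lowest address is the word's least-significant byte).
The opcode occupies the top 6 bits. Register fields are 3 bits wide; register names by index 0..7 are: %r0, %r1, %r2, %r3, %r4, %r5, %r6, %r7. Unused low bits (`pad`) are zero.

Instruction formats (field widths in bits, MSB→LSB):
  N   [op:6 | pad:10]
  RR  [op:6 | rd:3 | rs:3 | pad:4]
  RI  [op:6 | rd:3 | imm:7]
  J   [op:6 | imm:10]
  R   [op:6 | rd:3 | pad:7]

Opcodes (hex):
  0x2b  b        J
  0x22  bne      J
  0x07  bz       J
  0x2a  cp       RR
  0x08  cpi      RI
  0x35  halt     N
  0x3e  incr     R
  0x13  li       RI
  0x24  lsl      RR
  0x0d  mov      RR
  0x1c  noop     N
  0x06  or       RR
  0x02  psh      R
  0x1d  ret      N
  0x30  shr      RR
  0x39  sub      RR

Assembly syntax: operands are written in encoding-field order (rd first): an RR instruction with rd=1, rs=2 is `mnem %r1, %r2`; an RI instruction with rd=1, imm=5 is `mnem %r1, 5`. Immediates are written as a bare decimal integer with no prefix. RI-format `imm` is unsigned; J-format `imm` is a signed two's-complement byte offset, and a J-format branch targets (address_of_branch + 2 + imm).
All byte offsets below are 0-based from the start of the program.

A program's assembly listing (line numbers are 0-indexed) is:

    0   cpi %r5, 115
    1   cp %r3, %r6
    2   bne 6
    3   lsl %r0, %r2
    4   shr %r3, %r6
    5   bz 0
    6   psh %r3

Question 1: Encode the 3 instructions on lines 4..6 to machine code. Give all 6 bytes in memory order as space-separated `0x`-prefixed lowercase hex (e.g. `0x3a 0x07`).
0xe0 0xc1 0x00 0x1c 0x80 0x09

L4: shr op=0x30:6|rd=3:3|rs=6:3|pad=0:4 ⇒ 0xc1e0 ⇒ little e0 c1
L5: bz op=0x7:6|imm=0:10 ⇒ 0x1c00 ⇒ little 00 1c
L6: psh op=0x2:6|rd=3:3|pad=0:7 ⇒ 0x0980 ⇒ little 80 09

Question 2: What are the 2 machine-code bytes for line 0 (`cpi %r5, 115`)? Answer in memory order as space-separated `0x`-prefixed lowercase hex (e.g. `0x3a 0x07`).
0xf3 0x22

0. cpi fields op=0x8:6|rd=5:3|imm=115:7 → word 22f3h → f3 22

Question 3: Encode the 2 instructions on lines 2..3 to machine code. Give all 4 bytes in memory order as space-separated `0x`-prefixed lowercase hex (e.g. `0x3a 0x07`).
0x06 0x88 0x20 0x90

L2: bne op=0x22:6|imm=6:10 ⇒ 0x8806 ⇒ little 06 88
L3: lsl op=0x24:6|rd=0:3|rs=2:3|pad=0:4 ⇒ 0x9020 ⇒ little 20 90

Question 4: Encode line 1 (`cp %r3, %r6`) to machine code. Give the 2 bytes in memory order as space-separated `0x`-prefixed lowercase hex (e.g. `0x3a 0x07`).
line 1 (cp): pack op=0x2a:6|rd=3:3|rs=6:3|pad=0:4 = 0xa9e0; little→ e0 a9

0xe0 0xa9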